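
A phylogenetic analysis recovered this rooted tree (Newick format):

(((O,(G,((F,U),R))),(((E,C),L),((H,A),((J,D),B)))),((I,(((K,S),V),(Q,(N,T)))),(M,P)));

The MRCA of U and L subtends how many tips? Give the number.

The MRCA of U and L is the node subtending ((O,(G,((F,U),R))),(((E,C),L),((H,A),((J,D),B)))).
That clade contains 13 terminal taxa: A, B, C, D, E, F, G, H, J, L, O, R, U.

13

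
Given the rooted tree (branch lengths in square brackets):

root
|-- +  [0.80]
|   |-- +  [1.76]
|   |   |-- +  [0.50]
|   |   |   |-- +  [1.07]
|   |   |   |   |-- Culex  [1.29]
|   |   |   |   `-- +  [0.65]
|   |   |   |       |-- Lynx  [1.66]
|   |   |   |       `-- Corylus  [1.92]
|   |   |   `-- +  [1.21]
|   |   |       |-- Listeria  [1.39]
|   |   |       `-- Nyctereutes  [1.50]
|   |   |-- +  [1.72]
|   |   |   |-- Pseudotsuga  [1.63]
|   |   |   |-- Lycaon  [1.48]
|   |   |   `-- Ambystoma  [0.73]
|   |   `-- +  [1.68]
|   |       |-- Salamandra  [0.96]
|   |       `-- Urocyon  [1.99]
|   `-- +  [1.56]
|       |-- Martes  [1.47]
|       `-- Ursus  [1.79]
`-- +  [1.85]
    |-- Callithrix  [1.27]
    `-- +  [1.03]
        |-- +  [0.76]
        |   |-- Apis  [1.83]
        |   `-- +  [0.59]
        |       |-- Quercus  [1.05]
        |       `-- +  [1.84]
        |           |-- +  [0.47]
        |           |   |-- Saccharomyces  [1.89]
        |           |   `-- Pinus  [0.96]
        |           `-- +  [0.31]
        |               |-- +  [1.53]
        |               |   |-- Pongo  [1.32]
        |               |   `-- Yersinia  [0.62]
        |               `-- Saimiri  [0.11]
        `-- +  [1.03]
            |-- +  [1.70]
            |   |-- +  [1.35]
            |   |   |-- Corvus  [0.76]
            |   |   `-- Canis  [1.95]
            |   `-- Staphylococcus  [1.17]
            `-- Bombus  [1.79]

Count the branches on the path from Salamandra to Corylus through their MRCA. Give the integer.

6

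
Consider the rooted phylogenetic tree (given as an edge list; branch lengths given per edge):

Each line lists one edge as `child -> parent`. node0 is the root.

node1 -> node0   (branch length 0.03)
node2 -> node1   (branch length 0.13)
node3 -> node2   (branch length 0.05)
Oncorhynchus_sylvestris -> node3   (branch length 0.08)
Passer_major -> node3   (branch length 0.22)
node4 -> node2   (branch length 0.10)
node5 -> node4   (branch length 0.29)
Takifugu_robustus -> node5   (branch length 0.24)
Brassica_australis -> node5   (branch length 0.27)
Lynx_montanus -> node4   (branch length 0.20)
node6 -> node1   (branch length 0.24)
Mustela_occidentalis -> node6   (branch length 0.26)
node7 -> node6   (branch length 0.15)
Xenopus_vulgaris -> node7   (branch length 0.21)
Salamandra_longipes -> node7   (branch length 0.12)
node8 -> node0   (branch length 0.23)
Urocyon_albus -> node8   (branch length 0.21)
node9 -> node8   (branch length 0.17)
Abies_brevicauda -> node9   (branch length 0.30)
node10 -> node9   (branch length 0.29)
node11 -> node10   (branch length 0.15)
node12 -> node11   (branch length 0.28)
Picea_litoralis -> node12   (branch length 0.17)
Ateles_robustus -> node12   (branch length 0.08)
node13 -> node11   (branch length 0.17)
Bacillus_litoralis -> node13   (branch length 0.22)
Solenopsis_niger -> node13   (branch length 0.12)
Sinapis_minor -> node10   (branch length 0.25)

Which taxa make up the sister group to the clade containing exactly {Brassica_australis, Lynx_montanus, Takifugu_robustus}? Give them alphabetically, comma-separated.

Oncorhynchus_sylvestris, Passer_major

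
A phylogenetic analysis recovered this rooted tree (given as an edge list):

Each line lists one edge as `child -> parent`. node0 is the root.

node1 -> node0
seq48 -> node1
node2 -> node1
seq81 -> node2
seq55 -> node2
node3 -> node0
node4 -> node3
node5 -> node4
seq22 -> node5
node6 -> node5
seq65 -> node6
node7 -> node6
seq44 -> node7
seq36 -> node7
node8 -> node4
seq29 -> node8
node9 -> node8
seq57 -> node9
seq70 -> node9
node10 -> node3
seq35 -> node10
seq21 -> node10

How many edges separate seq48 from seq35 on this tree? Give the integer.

5

The MRCA of seq48 and seq35 is the root of the tree.
From seq48 up to that node: 2 branches. From seq35 up to the same node: 3 branches. Total: 2 + 3 = 5.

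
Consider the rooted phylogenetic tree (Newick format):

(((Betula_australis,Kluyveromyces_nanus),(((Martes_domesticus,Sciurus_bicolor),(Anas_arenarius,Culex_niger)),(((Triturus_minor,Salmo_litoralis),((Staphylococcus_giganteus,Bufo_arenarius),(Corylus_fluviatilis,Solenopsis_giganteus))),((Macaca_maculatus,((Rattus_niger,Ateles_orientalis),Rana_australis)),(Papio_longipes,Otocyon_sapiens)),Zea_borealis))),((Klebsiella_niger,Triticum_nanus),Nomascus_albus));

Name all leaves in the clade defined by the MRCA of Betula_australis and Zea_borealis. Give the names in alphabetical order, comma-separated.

Anas_arenarius, Ateles_orientalis, Betula_australis, Bufo_arenarius, Corylus_fluviatilis, Culex_niger, Kluyveromyces_nanus, Macaca_maculatus, Martes_domesticus, Otocyon_sapiens, Papio_longipes, Rana_australis, Rattus_niger, Salmo_litoralis, Sciurus_bicolor, Solenopsis_giganteus, Staphylococcus_giganteus, Triturus_minor, Zea_borealis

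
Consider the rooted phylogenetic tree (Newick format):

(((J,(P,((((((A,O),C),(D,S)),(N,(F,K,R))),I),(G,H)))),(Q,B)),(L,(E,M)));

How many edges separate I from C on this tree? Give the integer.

The MRCA of I and C is the node subtending (((((A,O),C),(D,S)),(N,(F,K,R))),I).
From I up to that node: 1 branch. From C up to the same node: 4 branches. Total: 1 + 4 = 5.

5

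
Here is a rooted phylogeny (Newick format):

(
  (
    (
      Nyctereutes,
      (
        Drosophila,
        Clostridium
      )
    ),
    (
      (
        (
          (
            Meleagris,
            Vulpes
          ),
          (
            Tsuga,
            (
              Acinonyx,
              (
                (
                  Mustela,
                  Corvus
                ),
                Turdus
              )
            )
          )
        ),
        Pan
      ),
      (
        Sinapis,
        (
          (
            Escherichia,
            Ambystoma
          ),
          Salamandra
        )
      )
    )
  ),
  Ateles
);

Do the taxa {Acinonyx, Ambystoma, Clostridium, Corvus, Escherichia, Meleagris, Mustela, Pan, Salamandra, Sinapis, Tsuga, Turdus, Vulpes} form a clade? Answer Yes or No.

No

The MRCA of the listed taxa subtends ((Nyctereutes,(Drosophila,Clostridium)),((((Meleagris,Vulpes),(Tsuga,(Acinonyx,((Mustela,Corvus),Turdus)))),Pan),(Sinapis,((Escherichia,Ambystoma),Salamandra)))).
That clade also contains Drosophila, Nyctereutes, which are not in the proposed group, so the group is not monophyletic.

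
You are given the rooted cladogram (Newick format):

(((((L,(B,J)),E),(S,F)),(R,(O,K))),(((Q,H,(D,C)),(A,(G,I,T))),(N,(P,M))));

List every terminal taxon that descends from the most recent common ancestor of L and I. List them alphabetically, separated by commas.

A, B, C, D, E, F, G, H, I, J, K, L, M, N, O, P, Q, R, S, T

Tracing L: it sits inside (L,(B,J)).
Tracing I: it sits inside (G,I,T).
The smallest clade enclosing both is the whole tree (their MRCA is the root), so the answer is all 20 tips in alphabetical order.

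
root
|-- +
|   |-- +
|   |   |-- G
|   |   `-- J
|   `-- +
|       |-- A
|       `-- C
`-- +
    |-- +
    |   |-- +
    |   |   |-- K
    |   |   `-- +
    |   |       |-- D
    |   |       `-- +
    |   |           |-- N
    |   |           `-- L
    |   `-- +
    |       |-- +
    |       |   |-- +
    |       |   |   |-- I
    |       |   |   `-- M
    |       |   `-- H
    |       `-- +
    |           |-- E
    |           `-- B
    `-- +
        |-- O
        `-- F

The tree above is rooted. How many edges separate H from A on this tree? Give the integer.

8

The MRCA of H and A is the root of the tree.
From H up to that node: 5 branches. From A up to the same node: 3 branches. Total: 5 + 3 = 8.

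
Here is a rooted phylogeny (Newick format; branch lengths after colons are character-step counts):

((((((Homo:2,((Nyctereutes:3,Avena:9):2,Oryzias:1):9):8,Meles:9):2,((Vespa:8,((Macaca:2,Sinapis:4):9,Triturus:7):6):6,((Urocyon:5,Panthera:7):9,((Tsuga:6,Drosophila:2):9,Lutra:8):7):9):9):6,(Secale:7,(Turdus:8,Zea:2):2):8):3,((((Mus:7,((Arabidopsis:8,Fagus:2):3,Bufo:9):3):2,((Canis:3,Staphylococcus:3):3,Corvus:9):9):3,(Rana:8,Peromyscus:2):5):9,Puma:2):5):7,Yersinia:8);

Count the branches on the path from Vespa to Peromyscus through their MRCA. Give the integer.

The MRCA of Vespa and Peromyscus is the node subtending (((((Homo,((Nyctereutes,Avena),Oryzias)),Meles),((Vespa,((Macaca,Sinapis),Triturus)),((Urocyon,Panthera),((Tsuga,Drosophila),Lutra)))),(Secale,(Turdus,Zea))),((((Mus,((Arabidopsis,Fagus),Bufo)),((Canis,Staphylococcus),Corvus)),(Rana,Peromyscus)),Puma)).
From Vespa up to that node: 5 branches. From Peromyscus up to the same node: 4 branches. Total: 5 + 4 = 9.

9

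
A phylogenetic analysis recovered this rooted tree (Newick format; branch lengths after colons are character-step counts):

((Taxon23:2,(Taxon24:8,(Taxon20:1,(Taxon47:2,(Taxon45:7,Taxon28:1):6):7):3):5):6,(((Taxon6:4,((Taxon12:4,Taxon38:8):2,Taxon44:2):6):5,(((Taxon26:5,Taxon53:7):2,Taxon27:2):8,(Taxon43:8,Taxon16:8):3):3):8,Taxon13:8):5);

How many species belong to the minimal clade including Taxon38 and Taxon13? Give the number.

The MRCA of Taxon38 and Taxon13 is the node subtending (((Taxon6,((Taxon12,Taxon38),Taxon44)),(((Taxon26,Taxon53),Taxon27),(Taxon43,Taxon16))),Taxon13).
That clade contains 10 terminal taxa: Taxon12, Taxon13, Taxon16, Taxon26, Taxon27, Taxon38, Taxon43, Taxon44, Taxon53, Taxon6.

10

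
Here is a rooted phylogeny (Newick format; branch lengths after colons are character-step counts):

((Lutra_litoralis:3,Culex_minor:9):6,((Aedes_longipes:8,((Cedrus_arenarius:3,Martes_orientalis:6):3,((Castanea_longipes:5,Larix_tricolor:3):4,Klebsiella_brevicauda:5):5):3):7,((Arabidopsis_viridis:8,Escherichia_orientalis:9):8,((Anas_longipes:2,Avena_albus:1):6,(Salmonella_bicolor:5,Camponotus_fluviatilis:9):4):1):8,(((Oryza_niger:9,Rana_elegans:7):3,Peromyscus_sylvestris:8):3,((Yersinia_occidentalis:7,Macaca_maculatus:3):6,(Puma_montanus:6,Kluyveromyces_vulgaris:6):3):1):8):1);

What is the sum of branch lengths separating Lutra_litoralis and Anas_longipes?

27

The path runs Lutra_litoralis → … → MRCA → … → Anas_longipes; the MRCA is the root of the tree.
Branch lengths along that path: 3 + 6 + 1 + 8 + 1 + 6 + 2 = 27.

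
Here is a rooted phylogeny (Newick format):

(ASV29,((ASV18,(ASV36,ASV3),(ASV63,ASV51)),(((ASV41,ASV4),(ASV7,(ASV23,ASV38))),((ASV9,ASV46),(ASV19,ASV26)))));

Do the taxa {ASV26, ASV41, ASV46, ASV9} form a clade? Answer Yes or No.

No

The MRCA of the listed taxa subtends (((ASV41,ASV4),(ASV7,(ASV23,ASV38))),((ASV9,ASV46),(ASV19,ASV26))).
That clade also contains ASV19, ASV23, ASV38, ASV4, ASV7, which are not in the proposed group, so the group is not monophyletic.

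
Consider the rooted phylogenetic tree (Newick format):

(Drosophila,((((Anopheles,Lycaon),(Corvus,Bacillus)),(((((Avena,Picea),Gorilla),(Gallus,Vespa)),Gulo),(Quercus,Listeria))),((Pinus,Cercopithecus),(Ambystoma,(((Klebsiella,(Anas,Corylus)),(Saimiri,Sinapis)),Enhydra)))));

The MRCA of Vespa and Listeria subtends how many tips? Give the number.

The MRCA of Vespa and Listeria is the node subtending (((((Avena,Picea),Gorilla),(Gallus,Vespa)),Gulo),(Quercus,Listeria)).
That clade contains 8 terminal taxa: Avena, Gallus, Gorilla, Gulo, Listeria, Picea, Quercus, Vespa.

8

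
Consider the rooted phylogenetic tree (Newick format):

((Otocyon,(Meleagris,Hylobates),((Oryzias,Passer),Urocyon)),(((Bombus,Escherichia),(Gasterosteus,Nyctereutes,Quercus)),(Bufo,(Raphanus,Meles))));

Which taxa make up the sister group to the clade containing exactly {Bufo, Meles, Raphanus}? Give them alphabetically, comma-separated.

The clade containing exactly {Bufo, Meles, Raphanus} attaches to the tree at the node subtending (((Bombus,Escherichia),(Gasterosteus,Nyctereutes,Quercus)),(Bufo,(Raphanus,Meles))).
The other lineage descending from that same node — the sister group — is ((Bombus,Escherichia),(Gasterosteus,Nyctereutes,Quercus)); its 5 tips in alphabetical order are the answer.

Bombus, Escherichia, Gasterosteus, Nyctereutes, Quercus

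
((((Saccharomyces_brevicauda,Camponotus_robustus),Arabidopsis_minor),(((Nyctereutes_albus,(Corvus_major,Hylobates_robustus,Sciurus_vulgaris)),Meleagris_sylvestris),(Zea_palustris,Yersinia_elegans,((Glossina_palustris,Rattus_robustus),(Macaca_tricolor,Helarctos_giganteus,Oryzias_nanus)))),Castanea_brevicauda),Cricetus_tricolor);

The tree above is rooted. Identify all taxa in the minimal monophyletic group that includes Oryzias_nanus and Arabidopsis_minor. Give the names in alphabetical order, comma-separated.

Arabidopsis_minor, Camponotus_robustus, Castanea_brevicauda, Corvus_major, Glossina_palustris, Helarctos_giganteus, Hylobates_robustus, Macaca_tricolor, Meleagris_sylvestris, Nyctereutes_albus, Oryzias_nanus, Rattus_robustus, Saccharomyces_brevicauda, Sciurus_vulgaris, Yersinia_elegans, Zea_palustris

Tracing Oryzias_nanus: it sits inside (Macaca_tricolor,Helarctos_giganteus,Oryzias_nanus).
Tracing Arabidopsis_minor: it sits inside ((Saccharomyces_brevicauda,Camponotus_robustus),Arabidopsis_minor).
The smallest clade enclosing both is (((Saccharomyces_brevicauda,Camponotus_robustus),Arabidopsis_minor),(((Nyctereutes_albus,(Corvus_major,Hylobates_robustus,Sciurus_vulgaris)),Meleagris_sylvestris),(Zea_palustris,Yersinia_elegans,((Glossina_palustris,Rattus_robustus),(Macaca_tricolor,Helarctos_giganteus,Oryzias_nanus)))),Castanea_brevicauda); the answer is its 16 terminal taxa in alphabetical order.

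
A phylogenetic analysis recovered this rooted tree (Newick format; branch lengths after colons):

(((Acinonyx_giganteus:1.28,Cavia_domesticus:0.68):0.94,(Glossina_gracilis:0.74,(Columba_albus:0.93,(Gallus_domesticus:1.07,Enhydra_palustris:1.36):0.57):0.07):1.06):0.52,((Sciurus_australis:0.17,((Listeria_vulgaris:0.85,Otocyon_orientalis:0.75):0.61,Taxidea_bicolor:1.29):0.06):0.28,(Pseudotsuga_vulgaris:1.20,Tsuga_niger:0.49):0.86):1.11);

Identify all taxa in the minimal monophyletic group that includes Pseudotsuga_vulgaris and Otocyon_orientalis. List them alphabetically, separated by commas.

Listeria_vulgaris, Otocyon_orientalis, Pseudotsuga_vulgaris, Sciurus_australis, Taxidea_bicolor, Tsuga_niger

Tracing Pseudotsuga_vulgaris: it sits inside (Pseudotsuga_vulgaris,Tsuga_niger).
Tracing Otocyon_orientalis: it sits inside (Listeria_vulgaris,Otocyon_orientalis).
The smallest clade enclosing both is ((Sciurus_australis,((Listeria_vulgaris,Otocyon_orientalis),Taxidea_bicolor)),(Pseudotsuga_vulgaris,Tsuga_niger)); the answer is its 6 terminal taxa in alphabetical order.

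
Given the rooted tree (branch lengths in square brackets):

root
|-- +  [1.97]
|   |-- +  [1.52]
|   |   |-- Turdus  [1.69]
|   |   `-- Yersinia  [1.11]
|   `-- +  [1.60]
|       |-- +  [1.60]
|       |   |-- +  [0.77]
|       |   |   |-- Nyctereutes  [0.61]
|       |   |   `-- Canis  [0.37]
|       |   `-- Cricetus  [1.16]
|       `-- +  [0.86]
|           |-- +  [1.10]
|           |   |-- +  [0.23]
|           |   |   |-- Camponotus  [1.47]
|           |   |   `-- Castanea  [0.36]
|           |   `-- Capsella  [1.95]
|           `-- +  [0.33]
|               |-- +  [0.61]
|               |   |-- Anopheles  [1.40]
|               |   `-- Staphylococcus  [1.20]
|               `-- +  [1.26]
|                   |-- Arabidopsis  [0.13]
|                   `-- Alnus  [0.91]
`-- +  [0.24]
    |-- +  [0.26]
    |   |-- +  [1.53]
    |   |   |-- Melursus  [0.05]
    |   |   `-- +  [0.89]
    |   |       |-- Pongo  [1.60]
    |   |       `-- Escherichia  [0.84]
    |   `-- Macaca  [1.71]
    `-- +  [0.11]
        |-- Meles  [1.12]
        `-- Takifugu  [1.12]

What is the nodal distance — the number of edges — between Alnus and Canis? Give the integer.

The MRCA of Alnus and Canis is the node subtending (((Nyctereutes,Canis),Cricetus),(((Camponotus,Castanea),Capsella),((Anopheles,Staphylococcus),(Arabidopsis,Alnus)))).
From Alnus up to that node: 4 branches. From Canis up to the same node: 3 branches. Total: 4 + 3 = 7.

7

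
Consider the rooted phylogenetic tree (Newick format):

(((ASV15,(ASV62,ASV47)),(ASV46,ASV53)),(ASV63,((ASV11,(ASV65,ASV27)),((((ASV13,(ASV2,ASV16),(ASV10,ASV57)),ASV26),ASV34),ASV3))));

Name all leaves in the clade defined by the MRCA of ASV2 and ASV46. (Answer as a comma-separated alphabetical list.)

Tracing ASV2: it sits inside (ASV2,ASV16).
Tracing ASV46: it sits inside (ASV46,ASV53).
The smallest clade enclosing both is the whole tree (their MRCA is the root), so the answer is all 17 tips in alphabetical order.

ASV10, ASV11, ASV13, ASV15, ASV16, ASV2, ASV26, ASV27, ASV3, ASV34, ASV46, ASV47, ASV53, ASV57, ASV62, ASV63, ASV65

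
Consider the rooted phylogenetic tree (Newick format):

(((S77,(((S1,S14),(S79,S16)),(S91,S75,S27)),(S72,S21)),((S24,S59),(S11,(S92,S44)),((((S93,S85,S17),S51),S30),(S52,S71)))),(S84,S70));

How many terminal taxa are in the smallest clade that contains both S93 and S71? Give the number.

7

The MRCA of S93 and S71 is the node subtending ((((S93,S85,S17),S51),S30),(S52,S71)).
That clade contains 7 terminal taxa: S17, S30, S51, S52, S71, S85, S93.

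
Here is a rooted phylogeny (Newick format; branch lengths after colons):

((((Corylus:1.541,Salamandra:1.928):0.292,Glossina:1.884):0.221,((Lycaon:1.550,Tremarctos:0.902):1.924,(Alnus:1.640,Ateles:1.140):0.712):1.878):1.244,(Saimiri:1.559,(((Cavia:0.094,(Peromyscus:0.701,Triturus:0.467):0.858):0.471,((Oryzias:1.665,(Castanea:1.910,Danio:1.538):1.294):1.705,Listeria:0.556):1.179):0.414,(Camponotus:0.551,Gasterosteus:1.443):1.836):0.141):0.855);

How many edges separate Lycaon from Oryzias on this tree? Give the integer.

The MRCA of Lycaon and Oryzias is the root of the tree.
From Lycaon up to that node: 4 branches. From Oryzias up to the same node: 6 branches. Total: 4 + 6 = 10.

10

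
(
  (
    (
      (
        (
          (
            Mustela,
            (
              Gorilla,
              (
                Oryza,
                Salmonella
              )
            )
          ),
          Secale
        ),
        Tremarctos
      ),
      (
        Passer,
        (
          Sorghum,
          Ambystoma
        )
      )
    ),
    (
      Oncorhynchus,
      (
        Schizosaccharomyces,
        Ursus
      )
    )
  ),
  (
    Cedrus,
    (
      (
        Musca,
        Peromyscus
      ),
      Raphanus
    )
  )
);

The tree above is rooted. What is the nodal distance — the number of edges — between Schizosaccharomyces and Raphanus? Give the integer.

7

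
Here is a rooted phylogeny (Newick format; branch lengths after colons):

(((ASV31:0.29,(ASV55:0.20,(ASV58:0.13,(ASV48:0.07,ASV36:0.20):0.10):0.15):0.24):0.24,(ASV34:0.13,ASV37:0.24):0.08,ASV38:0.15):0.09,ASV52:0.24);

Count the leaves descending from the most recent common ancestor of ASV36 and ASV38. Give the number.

The MRCA of ASV36 and ASV38 is the node subtending ((ASV31,(ASV55,(ASV58,(ASV48,ASV36)))),(ASV34,ASV37),ASV38).
That clade contains 8 terminal taxa: ASV31, ASV34, ASV36, ASV37, ASV38, ASV48, ASV55, ASV58.

8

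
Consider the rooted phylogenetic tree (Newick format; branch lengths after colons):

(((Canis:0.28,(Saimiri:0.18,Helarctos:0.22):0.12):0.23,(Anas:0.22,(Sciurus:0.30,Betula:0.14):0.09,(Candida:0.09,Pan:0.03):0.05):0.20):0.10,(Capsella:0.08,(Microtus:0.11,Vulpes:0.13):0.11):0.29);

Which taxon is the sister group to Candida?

Pan

Candida attaches to the tree at the node subtending (Candida,Pan).
The other lineage descending from that same node — the sister group — is the single tip Pan.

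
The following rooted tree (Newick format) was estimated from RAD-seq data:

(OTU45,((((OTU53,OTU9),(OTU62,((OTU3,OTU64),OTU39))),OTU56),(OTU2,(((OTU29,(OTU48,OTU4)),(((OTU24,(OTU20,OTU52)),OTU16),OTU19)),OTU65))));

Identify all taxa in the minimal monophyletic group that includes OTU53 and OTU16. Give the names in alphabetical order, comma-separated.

OTU16, OTU19, OTU2, OTU20, OTU24, OTU29, OTU3, OTU39, OTU4, OTU48, OTU52, OTU53, OTU56, OTU62, OTU64, OTU65, OTU9

Tracing OTU53: it sits inside (OTU53,OTU9).
Tracing OTU16: it sits inside ((OTU24,(OTU20,OTU52)),OTU16).
The smallest clade enclosing both is ((((OTU53,OTU9),(OTU62,((OTU3,OTU64),OTU39))),OTU56),(OTU2,(((OTU29,(OTU48,OTU4)),(((OTU24,(OTU20,OTU52)),OTU16),OTU19)),OTU65))); the answer is its 17 terminal taxa in alphabetical order.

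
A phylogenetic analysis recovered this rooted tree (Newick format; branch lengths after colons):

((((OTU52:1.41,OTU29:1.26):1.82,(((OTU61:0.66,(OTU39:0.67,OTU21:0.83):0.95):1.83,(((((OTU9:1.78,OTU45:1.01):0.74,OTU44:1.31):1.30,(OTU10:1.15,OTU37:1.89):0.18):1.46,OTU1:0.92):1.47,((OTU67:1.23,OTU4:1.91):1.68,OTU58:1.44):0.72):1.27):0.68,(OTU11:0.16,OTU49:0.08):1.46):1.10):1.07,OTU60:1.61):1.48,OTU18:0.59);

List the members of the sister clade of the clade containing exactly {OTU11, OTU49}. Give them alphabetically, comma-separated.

OTU1, OTU10, OTU21, OTU37, OTU39, OTU4, OTU44, OTU45, OTU58, OTU61, OTU67, OTU9

The clade containing exactly {OTU11, OTU49} attaches to the tree at the node subtending (((OTU61,(OTU39,OTU21)),(((((OTU9,OTU45),OTU44),(OTU10,OTU37)),OTU1),((OTU67,OTU4),OTU58))),(OTU11,OTU49)).
The other lineage descending from that same node — the sister group — is ((OTU61,(OTU39,OTU21)),(((((OTU9,OTU45),OTU44),(OTU10,OTU37)),OTU1),((OTU67,OTU4),OTU58))); its 12 tips in alphabetical order are the answer.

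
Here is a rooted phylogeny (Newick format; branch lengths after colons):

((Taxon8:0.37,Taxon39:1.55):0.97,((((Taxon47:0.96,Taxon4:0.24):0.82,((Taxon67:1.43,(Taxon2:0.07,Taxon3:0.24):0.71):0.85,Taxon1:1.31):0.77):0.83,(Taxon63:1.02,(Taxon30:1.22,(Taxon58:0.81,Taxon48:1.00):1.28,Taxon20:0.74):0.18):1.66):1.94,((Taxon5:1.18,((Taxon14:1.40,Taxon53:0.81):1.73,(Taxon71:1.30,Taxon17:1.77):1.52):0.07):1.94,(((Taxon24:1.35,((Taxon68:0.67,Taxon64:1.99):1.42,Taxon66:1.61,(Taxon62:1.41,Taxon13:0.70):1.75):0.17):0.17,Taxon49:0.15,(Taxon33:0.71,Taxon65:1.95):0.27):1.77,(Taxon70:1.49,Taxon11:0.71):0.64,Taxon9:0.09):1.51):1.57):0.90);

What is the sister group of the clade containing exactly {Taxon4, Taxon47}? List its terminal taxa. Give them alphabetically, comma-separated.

Taxon1, Taxon2, Taxon3, Taxon67

The clade containing exactly {Taxon4, Taxon47} attaches to the tree at the node subtending ((Taxon47,Taxon4),((Taxon67,(Taxon2,Taxon3)),Taxon1)).
The other lineage descending from that same node — the sister group — is ((Taxon67,(Taxon2,Taxon3)),Taxon1); its 4 tips in alphabetical order are the answer.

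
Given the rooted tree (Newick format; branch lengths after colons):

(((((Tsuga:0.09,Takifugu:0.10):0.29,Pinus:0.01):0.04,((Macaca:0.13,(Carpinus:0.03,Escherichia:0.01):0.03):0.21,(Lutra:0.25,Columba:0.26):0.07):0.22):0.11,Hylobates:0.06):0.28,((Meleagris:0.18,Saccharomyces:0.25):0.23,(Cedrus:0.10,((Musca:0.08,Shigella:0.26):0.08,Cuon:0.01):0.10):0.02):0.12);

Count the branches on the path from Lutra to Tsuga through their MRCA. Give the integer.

6

The MRCA of Lutra and Tsuga is the node subtending (((Tsuga,Takifugu),Pinus),((Macaca,(Carpinus,Escherichia)),(Lutra,Columba))).
From Lutra up to that node: 3 branches. From Tsuga up to the same node: 3 branches. Total: 3 + 3 = 6.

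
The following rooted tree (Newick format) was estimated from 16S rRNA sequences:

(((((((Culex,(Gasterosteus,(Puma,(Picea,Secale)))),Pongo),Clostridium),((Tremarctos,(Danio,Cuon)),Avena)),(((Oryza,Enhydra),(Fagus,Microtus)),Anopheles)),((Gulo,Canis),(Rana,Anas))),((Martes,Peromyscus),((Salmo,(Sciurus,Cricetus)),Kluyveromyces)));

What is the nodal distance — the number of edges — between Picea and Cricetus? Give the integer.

15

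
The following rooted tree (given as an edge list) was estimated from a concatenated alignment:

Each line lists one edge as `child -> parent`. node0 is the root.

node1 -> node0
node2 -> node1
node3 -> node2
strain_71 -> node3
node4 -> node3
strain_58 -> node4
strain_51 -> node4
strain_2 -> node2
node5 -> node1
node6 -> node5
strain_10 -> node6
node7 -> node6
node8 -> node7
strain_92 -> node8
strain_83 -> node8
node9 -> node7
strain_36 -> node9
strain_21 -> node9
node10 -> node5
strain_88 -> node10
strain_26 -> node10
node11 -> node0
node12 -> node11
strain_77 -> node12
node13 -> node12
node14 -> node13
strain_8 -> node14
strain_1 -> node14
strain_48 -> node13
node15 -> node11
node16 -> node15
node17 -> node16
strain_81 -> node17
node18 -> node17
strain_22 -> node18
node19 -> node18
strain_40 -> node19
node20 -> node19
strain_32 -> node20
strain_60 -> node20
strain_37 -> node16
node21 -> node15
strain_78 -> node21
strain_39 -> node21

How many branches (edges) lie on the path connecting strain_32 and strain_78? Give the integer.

8

The MRCA of strain_32 and strain_78 is the node subtending (((strain_81,(strain_22,(strain_40,(strain_32,strain_60)))),strain_37),(strain_78,strain_39)).
From strain_32 up to that node: 6 branches. From strain_78 up to the same node: 2 branches. Total: 6 + 2 = 8.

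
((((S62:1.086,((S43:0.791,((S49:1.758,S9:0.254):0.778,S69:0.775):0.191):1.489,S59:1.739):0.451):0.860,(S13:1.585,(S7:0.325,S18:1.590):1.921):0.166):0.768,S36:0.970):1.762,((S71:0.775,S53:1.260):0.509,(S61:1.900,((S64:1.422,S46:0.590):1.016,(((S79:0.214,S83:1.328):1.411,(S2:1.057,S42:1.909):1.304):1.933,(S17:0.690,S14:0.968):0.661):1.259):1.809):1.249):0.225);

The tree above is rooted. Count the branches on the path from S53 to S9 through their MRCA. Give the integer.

11

The MRCA of S53 and S9 is the root of the tree.
From S53 up to that node: 3 branches. From S9 up to the same node: 8 branches. Total: 3 + 8 = 11.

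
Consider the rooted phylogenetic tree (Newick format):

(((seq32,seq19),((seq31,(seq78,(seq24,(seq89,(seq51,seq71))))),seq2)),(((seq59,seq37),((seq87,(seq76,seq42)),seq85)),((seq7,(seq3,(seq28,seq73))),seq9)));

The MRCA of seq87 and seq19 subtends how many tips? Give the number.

20

The MRCA of seq87 and seq19 is the root, so the clade is the entire tree.
That clade contains 20 terminal taxa: seq19, seq2, seq24, seq28, seq3, seq31, seq32, seq37, seq42, seq51, seq59, seq7, seq71, seq73, seq76, seq78, seq85, seq87, seq89, seq9.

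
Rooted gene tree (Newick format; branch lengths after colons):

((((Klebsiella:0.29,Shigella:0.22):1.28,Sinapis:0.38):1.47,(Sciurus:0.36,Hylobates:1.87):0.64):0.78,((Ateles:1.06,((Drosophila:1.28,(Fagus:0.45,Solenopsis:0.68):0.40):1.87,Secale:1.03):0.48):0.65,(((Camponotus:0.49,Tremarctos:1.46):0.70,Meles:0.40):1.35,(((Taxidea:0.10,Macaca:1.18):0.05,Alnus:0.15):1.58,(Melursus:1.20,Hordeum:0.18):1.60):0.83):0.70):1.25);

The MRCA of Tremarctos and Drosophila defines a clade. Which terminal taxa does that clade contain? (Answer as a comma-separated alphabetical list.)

Tracing Tremarctos: it sits inside (Camponotus,Tremarctos).
Tracing Drosophila: it sits inside (Drosophila,(Fagus,Solenopsis)).
The smallest clade enclosing both is ((Ateles,((Drosophila,(Fagus,Solenopsis)),Secale)),(((Camponotus,Tremarctos),Meles),(((Taxidea,Macaca),Alnus),(Melursus,Hordeum)))); the answer is its 13 terminal taxa in alphabetical order.

Alnus, Ateles, Camponotus, Drosophila, Fagus, Hordeum, Macaca, Meles, Melursus, Secale, Solenopsis, Taxidea, Tremarctos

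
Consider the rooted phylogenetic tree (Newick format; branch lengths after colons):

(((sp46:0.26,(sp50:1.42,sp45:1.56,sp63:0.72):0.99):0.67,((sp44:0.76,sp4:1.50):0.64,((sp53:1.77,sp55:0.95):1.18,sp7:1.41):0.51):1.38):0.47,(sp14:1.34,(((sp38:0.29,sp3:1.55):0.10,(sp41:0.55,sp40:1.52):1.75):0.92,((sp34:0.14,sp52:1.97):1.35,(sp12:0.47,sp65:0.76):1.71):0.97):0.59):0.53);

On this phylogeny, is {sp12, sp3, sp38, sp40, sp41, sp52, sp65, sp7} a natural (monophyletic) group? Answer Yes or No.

No

The MRCA of the listed taxa is the root, so the smallest clade containing them is the whole tree.
That clade also contains sp14, sp34, sp4, sp44, sp45, sp46, sp50, sp53, sp55, sp63, which are not in the proposed group, so the group is not monophyletic.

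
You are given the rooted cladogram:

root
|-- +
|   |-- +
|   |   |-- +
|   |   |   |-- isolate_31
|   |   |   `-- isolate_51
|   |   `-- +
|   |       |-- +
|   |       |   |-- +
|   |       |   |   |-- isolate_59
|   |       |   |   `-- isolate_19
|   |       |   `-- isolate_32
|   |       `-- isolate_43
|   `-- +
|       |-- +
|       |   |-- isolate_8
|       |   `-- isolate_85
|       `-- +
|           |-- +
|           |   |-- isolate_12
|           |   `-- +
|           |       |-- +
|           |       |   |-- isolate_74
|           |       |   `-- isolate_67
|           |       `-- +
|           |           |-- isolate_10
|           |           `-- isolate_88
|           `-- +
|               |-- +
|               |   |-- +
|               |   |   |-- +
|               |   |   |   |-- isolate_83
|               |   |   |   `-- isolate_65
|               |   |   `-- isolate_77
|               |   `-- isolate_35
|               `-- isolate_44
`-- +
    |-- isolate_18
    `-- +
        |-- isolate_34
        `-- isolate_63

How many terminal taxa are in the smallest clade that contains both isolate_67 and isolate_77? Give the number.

The MRCA of isolate_67 and isolate_77 is the node subtending ((isolate_12,((isolate_74,isolate_67),(isolate_10,isolate_88))),((((isolate_83,isolate_65),isolate_77),isolate_35),isolate_44)).
That clade contains 10 terminal taxa: isolate_10, isolate_12, isolate_35, isolate_44, isolate_65, isolate_67, isolate_74, isolate_77, isolate_83, isolate_88.

10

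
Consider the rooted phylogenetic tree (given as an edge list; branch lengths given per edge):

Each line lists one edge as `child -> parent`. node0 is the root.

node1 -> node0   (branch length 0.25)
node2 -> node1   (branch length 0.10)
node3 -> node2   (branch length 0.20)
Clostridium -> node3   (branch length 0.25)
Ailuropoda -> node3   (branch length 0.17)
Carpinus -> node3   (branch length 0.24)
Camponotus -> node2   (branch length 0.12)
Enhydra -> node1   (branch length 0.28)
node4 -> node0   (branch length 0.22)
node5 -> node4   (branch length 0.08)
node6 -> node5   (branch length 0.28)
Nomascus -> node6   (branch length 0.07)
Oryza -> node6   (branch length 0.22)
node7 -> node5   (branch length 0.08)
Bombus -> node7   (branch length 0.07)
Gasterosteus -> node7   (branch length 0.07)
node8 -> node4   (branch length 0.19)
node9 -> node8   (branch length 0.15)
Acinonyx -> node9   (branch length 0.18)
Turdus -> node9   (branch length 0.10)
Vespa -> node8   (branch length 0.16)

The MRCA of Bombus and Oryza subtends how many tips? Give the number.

4

The MRCA of Bombus and Oryza is the node subtending ((Nomascus,Oryza),(Bombus,Gasterosteus)).
That clade contains 4 terminal taxa: Bombus, Gasterosteus, Nomascus, Oryza.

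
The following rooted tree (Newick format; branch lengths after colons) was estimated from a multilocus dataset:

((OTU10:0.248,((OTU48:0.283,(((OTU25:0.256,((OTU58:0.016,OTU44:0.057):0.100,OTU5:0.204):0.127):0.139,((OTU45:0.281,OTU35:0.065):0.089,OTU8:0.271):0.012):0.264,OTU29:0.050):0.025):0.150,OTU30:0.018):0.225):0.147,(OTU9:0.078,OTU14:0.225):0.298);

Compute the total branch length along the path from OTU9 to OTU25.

1.582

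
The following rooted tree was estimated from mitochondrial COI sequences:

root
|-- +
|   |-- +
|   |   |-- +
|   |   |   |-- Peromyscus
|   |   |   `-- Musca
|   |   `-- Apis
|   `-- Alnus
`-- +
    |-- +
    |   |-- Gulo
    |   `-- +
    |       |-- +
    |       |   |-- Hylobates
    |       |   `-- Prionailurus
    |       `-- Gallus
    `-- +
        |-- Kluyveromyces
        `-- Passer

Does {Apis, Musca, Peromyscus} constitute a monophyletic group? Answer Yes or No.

The most recent common ancestor of these taxa subtends ((Peromyscus,Musca),Apis).
That clade has exactly 3 tips — every listed taxon and nothing else — so the group is monophyletic.

Yes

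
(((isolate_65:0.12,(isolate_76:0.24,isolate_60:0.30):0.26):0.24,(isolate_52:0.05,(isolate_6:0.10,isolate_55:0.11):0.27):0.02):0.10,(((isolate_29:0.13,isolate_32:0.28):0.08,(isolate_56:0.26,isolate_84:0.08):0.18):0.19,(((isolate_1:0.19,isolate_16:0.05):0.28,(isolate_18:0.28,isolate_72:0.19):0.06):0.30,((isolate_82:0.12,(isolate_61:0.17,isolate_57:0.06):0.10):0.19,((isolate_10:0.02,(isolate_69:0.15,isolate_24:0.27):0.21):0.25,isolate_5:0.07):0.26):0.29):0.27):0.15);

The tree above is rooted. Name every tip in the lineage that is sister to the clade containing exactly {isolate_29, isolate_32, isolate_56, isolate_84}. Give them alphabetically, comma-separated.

isolate_1, isolate_10, isolate_16, isolate_18, isolate_24, isolate_5, isolate_57, isolate_61, isolate_69, isolate_72, isolate_82

The clade containing exactly {isolate_29, isolate_32, isolate_56, isolate_84} attaches to the tree at the node subtending (((isolate_29,isolate_32),(isolate_56,isolate_84)),(((isolate_1,isolate_16),(isolate_18,isolate_72)),((isolate_82,(isolate_61,isolate_57)),((isolate_10,(isolate_69,isolate_24)),isolate_5)))).
The other lineage descending from that same node — the sister group — is (((isolate_1,isolate_16),(isolate_18,isolate_72)),((isolate_82,(isolate_61,isolate_57)),((isolate_10,(isolate_69,isolate_24)),isolate_5))); its 11 tips in alphabetical order are the answer.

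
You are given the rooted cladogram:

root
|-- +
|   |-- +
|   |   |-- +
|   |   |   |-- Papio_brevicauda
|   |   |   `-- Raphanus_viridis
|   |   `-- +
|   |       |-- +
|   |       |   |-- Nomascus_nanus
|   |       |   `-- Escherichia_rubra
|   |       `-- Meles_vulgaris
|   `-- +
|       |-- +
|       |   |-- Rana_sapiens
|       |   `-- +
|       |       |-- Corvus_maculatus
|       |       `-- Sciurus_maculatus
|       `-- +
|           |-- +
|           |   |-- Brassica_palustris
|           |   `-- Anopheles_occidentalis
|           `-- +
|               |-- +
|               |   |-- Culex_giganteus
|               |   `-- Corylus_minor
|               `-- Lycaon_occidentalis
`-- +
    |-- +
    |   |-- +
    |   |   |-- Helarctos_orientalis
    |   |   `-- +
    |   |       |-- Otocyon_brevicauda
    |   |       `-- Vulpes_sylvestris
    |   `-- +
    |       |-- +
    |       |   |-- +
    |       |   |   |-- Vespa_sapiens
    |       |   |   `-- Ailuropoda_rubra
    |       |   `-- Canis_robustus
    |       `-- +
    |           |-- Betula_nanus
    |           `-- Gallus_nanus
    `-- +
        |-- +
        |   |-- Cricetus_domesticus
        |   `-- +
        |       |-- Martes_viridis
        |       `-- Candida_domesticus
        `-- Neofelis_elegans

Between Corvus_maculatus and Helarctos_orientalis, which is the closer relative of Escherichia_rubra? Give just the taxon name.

The MRCA of Escherichia_rubra and Corvus_maculatus subtends (((Papio_brevicauda,Raphanus_viridis),((Nomascus_nanus,Escherichia_rubra),Meles_vulgaris)),((Rana_sapiens,(Corvus_maculatus,Sciurus_maculatus)),((Brassica_palustris,Anopheles_occidentalis),((Culex_giganteus,Corylus_minor),Lycaon_occidentalis)))) (13 taxa).
The MRCA of Escherichia_rubra and Helarctos_orientalis is the root, subtending the entire tree (25 taxa).
The first is nested inside the second, so Escherichia_rubra shares a more recent common ancestor with Corvus_maculatus.

Corvus_maculatus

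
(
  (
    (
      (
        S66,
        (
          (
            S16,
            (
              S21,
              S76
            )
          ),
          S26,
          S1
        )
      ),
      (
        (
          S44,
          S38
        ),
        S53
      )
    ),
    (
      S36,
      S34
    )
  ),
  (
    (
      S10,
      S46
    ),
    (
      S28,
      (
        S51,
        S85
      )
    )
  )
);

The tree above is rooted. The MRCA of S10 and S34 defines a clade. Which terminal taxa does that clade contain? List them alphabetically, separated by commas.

Tracing S10: it sits inside (S10,S46).
Tracing S34: it sits inside (S36,S34).
The smallest clade enclosing both is the whole tree (their MRCA is the root), so the answer is all 16 tips in alphabetical order.

S1, S10, S16, S21, S26, S28, S34, S36, S38, S44, S46, S51, S53, S66, S76, S85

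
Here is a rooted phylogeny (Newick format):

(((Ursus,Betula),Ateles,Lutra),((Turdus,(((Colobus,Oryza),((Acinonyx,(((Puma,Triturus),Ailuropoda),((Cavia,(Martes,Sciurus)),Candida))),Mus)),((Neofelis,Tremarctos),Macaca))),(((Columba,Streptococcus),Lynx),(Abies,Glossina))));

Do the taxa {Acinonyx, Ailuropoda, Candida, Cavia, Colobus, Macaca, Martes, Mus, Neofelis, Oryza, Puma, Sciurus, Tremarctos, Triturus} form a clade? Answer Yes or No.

The most recent common ancestor of these taxa subtends (((Colobus,Oryza),((Acinonyx,(((Puma,Triturus),Ailuropoda),((Cavia,(Martes,Sciurus)),Candida))),Mus)),((Neofelis,Tremarctos),Macaca)).
That clade has exactly 14 tips — every listed taxon and nothing else — so the group is monophyletic.

Yes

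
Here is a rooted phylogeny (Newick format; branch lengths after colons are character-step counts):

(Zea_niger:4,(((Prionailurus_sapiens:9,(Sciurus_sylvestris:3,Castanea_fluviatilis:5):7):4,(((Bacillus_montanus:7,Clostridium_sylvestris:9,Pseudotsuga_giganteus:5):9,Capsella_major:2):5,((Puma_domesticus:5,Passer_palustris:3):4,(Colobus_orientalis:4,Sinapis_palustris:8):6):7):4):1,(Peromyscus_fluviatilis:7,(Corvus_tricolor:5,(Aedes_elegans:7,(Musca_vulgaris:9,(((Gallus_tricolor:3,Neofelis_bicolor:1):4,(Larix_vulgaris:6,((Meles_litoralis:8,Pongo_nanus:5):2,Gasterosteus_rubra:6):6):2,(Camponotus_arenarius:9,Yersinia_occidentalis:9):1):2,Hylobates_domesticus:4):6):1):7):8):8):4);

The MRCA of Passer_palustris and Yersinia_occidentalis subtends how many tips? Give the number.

24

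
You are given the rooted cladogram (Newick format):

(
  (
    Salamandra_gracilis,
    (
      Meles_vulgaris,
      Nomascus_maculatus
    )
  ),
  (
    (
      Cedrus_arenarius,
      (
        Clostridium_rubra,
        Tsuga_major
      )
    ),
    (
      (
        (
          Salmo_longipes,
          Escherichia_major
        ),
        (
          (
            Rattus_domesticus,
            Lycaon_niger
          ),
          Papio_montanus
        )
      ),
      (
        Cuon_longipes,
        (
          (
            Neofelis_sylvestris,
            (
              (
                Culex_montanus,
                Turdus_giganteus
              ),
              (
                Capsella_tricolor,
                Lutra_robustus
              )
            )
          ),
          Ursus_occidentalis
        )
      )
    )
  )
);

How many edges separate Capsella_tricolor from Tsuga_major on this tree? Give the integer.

10

The MRCA of Capsella_tricolor and Tsuga_major is the node subtending ((Cedrus_arenarius,(Clostridium_rubra,Tsuga_major)),(((Salmo_longipes,Escherichia_major),((Rattus_domesticus,Lycaon_niger),Papio_montanus)),(Cuon_longipes,((Neofelis_sylvestris,((Culex_montanus,Turdus_giganteus),(Capsella_tricolor,Lutra_robustus))),Ursus_occidentalis)))).
From Capsella_tricolor up to that node: 7 branches. From Tsuga_major up to the same node: 3 branches. Total: 7 + 3 = 10.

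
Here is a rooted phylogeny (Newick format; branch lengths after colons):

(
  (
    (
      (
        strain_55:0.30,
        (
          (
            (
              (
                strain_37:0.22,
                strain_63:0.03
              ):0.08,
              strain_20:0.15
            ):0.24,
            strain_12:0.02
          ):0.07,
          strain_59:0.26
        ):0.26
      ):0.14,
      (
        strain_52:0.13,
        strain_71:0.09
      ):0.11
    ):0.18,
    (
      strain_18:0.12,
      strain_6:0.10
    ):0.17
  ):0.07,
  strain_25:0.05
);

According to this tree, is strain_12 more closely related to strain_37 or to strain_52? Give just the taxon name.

strain_37

The MRCA of strain_12 and strain_37 subtends (((strain_37,strain_63),strain_20),strain_12) (4 taxa).
The MRCA of strain_12 and strain_52 subtends ((strain_55,((((strain_37,strain_63),strain_20),strain_12),strain_59)),(strain_52,strain_71)) (8 taxa).
The first is nested inside the second, so strain_12 shares a more recent common ancestor with strain_37.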